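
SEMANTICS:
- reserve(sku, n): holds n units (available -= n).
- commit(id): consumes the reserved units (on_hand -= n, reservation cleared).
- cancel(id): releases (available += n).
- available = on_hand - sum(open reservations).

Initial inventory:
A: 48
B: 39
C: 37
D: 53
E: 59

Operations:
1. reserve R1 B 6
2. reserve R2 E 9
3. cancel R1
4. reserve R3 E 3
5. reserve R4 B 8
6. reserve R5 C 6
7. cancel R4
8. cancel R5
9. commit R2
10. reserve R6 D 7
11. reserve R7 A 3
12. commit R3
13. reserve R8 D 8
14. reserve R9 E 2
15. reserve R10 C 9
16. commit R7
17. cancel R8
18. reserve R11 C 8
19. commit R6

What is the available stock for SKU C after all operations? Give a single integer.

Answer: 20

Derivation:
Step 1: reserve R1 B 6 -> on_hand[A=48 B=39 C=37 D=53 E=59] avail[A=48 B=33 C=37 D=53 E=59] open={R1}
Step 2: reserve R2 E 9 -> on_hand[A=48 B=39 C=37 D=53 E=59] avail[A=48 B=33 C=37 D=53 E=50] open={R1,R2}
Step 3: cancel R1 -> on_hand[A=48 B=39 C=37 D=53 E=59] avail[A=48 B=39 C=37 D=53 E=50] open={R2}
Step 4: reserve R3 E 3 -> on_hand[A=48 B=39 C=37 D=53 E=59] avail[A=48 B=39 C=37 D=53 E=47] open={R2,R3}
Step 5: reserve R4 B 8 -> on_hand[A=48 B=39 C=37 D=53 E=59] avail[A=48 B=31 C=37 D=53 E=47] open={R2,R3,R4}
Step 6: reserve R5 C 6 -> on_hand[A=48 B=39 C=37 D=53 E=59] avail[A=48 B=31 C=31 D=53 E=47] open={R2,R3,R4,R5}
Step 7: cancel R4 -> on_hand[A=48 B=39 C=37 D=53 E=59] avail[A=48 B=39 C=31 D=53 E=47] open={R2,R3,R5}
Step 8: cancel R5 -> on_hand[A=48 B=39 C=37 D=53 E=59] avail[A=48 B=39 C=37 D=53 E=47] open={R2,R3}
Step 9: commit R2 -> on_hand[A=48 B=39 C=37 D=53 E=50] avail[A=48 B=39 C=37 D=53 E=47] open={R3}
Step 10: reserve R6 D 7 -> on_hand[A=48 B=39 C=37 D=53 E=50] avail[A=48 B=39 C=37 D=46 E=47] open={R3,R6}
Step 11: reserve R7 A 3 -> on_hand[A=48 B=39 C=37 D=53 E=50] avail[A=45 B=39 C=37 D=46 E=47] open={R3,R6,R7}
Step 12: commit R3 -> on_hand[A=48 B=39 C=37 D=53 E=47] avail[A=45 B=39 C=37 D=46 E=47] open={R6,R7}
Step 13: reserve R8 D 8 -> on_hand[A=48 B=39 C=37 D=53 E=47] avail[A=45 B=39 C=37 D=38 E=47] open={R6,R7,R8}
Step 14: reserve R9 E 2 -> on_hand[A=48 B=39 C=37 D=53 E=47] avail[A=45 B=39 C=37 D=38 E=45] open={R6,R7,R8,R9}
Step 15: reserve R10 C 9 -> on_hand[A=48 B=39 C=37 D=53 E=47] avail[A=45 B=39 C=28 D=38 E=45] open={R10,R6,R7,R8,R9}
Step 16: commit R7 -> on_hand[A=45 B=39 C=37 D=53 E=47] avail[A=45 B=39 C=28 D=38 E=45] open={R10,R6,R8,R9}
Step 17: cancel R8 -> on_hand[A=45 B=39 C=37 D=53 E=47] avail[A=45 B=39 C=28 D=46 E=45] open={R10,R6,R9}
Step 18: reserve R11 C 8 -> on_hand[A=45 B=39 C=37 D=53 E=47] avail[A=45 B=39 C=20 D=46 E=45] open={R10,R11,R6,R9}
Step 19: commit R6 -> on_hand[A=45 B=39 C=37 D=46 E=47] avail[A=45 B=39 C=20 D=46 E=45] open={R10,R11,R9}
Final available[C] = 20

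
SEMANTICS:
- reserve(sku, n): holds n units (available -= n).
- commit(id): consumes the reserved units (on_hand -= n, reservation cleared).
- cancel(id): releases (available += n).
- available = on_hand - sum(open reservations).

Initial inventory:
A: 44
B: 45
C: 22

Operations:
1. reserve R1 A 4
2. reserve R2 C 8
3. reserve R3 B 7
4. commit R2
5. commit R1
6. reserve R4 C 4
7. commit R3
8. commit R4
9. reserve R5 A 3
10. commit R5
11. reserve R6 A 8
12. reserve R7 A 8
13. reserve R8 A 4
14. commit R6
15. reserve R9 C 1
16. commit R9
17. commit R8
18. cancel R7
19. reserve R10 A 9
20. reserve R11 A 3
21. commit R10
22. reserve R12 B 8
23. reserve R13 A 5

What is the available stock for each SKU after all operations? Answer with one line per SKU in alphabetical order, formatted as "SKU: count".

Answer: A: 8
B: 30
C: 9

Derivation:
Step 1: reserve R1 A 4 -> on_hand[A=44 B=45 C=22] avail[A=40 B=45 C=22] open={R1}
Step 2: reserve R2 C 8 -> on_hand[A=44 B=45 C=22] avail[A=40 B=45 C=14] open={R1,R2}
Step 3: reserve R3 B 7 -> on_hand[A=44 B=45 C=22] avail[A=40 B=38 C=14] open={R1,R2,R3}
Step 4: commit R2 -> on_hand[A=44 B=45 C=14] avail[A=40 B=38 C=14] open={R1,R3}
Step 5: commit R1 -> on_hand[A=40 B=45 C=14] avail[A=40 B=38 C=14] open={R3}
Step 6: reserve R4 C 4 -> on_hand[A=40 B=45 C=14] avail[A=40 B=38 C=10] open={R3,R4}
Step 7: commit R3 -> on_hand[A=40 B=38 C=14] avail[A=40 B=38 C=10] open={R4}
Step 8: commit R4 -> on_hand[A=40 B=38 C=10] avail[A=40 B=38 C=10] open={}
Step 9: reserve R5 A 3 -> on_hand[A=40 B=38 C=10] avail[A=37 B=38 C=10] open={R5}
Step 10: commit R5 -> on_hand[A=37 B=38 C=10] avail[A=37 B=38 C=10] open={}
Step 11: reserve R6 A 8 -> on_hand[A=37 B=38 C=10] avail[A=29 B=38 C=10] open={R6}
Step 12: reserve R7 A 8 -> on_hand[A=37 B=38 C=10] avail[A=21 B=38 C=10] open={R6,R7}
Step 13: reserve R8 A 4 -> on_hand[A=37 B=38 C=10] avail[A=17 B=38 C=10] open={R6,R7,R8}
Step 14: commit R6 -> on_hand[A=29 B=38 C=10] avail[A=17 B=38 C=10] open={R7,R8}
Step 15: reserve R9 C 1 -> on_hand[A=29 B=38 C=10] avail[A=17 B=38 C=9] open={R7,R8,R9}
Step 16: commit R9 -> on_hand[A=29 B=38 C=9] avail[A=17 B=38 C=9] open={R7,R8}
Step 17: commit R8 -> on_hand[A=25 B=38 C=9] avail[A=17 B=38 C=9] open={R7}
Step 18: cancel R7 -> on_hand[A=25 B=38 C=9] avail[A=25 B=38 C=9] open={}
Step 19: reserve R10 A 9 -> on_hand[A=25 B=38 C=9] avail[A=16 B=38 C=9] open={R10}
Step 20: reserve R11 A 3 -> on_hand[A=25 B=38 C=9] avail[A=13 B=38 C=9] open={R10,R11}
Step 21: commit R10 -> on_hand[A=16 B=38 C=9] avail[A=13 B=38 C=9] open={R11}
Step 22: reserve R12 B 8 -> on_hand[A=16 B=38 C=9] avail[A=13 B=30 C=9] open={R11,R12}
Step 23: reserve R13 A 5 -> on_hand[A=16 B=38 C=9] avail[A=8 B=30 C=9] open={R11,R12,R13}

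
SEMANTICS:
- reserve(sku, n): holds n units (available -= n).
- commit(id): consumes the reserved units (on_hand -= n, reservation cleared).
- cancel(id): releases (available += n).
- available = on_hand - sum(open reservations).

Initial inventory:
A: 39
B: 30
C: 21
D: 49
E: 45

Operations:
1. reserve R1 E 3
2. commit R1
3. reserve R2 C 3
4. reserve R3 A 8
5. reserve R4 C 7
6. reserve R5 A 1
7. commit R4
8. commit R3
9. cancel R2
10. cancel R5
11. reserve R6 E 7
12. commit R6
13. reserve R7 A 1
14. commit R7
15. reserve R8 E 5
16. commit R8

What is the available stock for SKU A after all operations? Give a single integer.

Answer: 30

Derivation:
Step 1: reserve R1 E 3 -> on_hand[A=39 B=30 C=21 D=49 E=45] avail[A=39 B=30 C=21 D=49 E=42] open={R1}
Step 2: commit R1 -> on_hand[A=39 B=30 C=21 D=49 E=42] avail[A=39 B=30 C=21 D=49 E=42] open={}
Step 3: reserve R2 C 3 -> on_hand[A=39 B=30 C=21 D=49 E=42] avail[A=39 B=30 C=18 D=49 E=42] open={R2}
Step 4: reserve R3 A 8 -> on_hand[A=39 B=30 C=21 D=49 E=42] avail[A=31 B=30 C=18 D=49 E=42] open={R2,R3}
Step 5: reserve R4 C 7 -> on_hand[A=39 B=30 C=21 D=49 E=42] avail[A=31 B=30 C=11 D=49 E=42] open={R2,R3,R4}
Step 6: reserve R5 A 1 -> on_hand[A=39 B=30 C=21 D=49 E=42] avail[A=30 B=30 C=11 D=49 E=42] open={R2,R3,R4,R5}
Step 7: commit R4 -> on_hand[A=39 B=30 C=14 D=49 E=42] avail[A=30 B=30 C=11 D=49 E=42] open={R2,R3,R5}
Step 8: commit R3 -> on_hand[A=31 B=30 C=14 D=49 E=42] avail[A=30 B=30 C=11 D=49 E=42] open={R2,R5}
Step 9: cancel R2 -> on_hand[A=31 B=30 C=14 D=49 E=42] avail[A=30 B=30 C=14 D=49 E=42] open={R5}
Step 10: cancel R5 -> on_hand[A=31 B=30 C=14 D=49 E=42] avail[A=31 B=30 C=14 D=49 E=42] open={}
Step 11: reserve R6 E 7 -> on_hand[A=31 B=30 C=14 D=49 E=42] avail[A=31 B=30 C=14 D=49 E=35] open={R6}
Step 12: commit R6 -> on_hand[A=31 B=30 C=14 D=49 E=35] avail[A=31 B=30 C=14 D=49 E=35] open={}
Step 13: reserve R7 A 1 -> on_hand[A=31 B=30 C=14 D=49 E=35] avail[A=30 B=30 C=14 D=49 E=35] open={R7}
Step 14: commit R7 -> on_hand[A=30 B=30 C=14 D=49 E=35] avail[A=30 B=30 C=14 D=49 E=35] open={}
Step 15: reserve R8 E 5 -> on_hand[A=30 B=30 C=14 D=49 E=35] avail[A=30 B=30 C=14 D=49 E=30] open={R8}
Step 16: commit R8 -> on_hand[A=30 B=30 C=14 D=49 E=30] avail[A=30 B=30 C=14 D=49 E=30] open={}
Final available[A] = 30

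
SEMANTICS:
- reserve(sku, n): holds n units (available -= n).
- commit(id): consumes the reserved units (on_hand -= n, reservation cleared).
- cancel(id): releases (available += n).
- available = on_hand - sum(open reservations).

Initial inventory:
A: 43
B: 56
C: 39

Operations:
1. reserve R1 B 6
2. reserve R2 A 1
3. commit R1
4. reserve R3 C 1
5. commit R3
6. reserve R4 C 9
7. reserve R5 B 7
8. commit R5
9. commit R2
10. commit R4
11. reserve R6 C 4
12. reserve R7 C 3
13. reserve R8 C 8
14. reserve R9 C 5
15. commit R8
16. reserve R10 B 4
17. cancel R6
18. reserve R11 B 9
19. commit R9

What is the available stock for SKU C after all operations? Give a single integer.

Step 1: reserve R1 B 6 -> on_hand[A=43 B=56 C=39] avail[A=43 B=50 C=39] open={R1}
Step 2: reserve R2 A 1 -> on_hand[A=43 B=56 C=39] avail[A=42 B=50 C=39] open={R1,R2}
Step 3: commit R1 -> on_hand[A=43 B=50 C=39] avail[A=42 B=50 C=39] open={R2}
Step 4: reserve R3 C 1 -> on_hand[A=43 B=50 C=39] avail[A=42 B=50 C=38] open={R2,R3}
Step 5: commit R3 -> on_hand[A=43 B=50 C=38] avail[A=42 B=50 C=38] open={R2}
Step 6: reserve R4 C 9 -> on_hand[A=43 B=50 C=38] avail[A=42 B=50 C=29] open={R2,R4}
Step 7: reserve R5 B 7 -> on_hand[A=43 B=50 C=38] avail[A=42 B=43 C=29] open={R2,R4,R5}
Step 8: commit R5 -> on_hand[A=43 B=43 C=38] avail[A=42 B=43 C=29] open={R2,R4}
Step 9: commit R2 -> on_hand[A=42 B=43 C=38] avail[A=42 B=43 C=29] open={R4}
Step 10: commit R4 -> on_hand[A=42 B=43 C=29] avail[A=42 B=43 C=29] open={}
Step 11: reserve R6 C 4 -> on_hand[A=42 B=43 C=29] avail[A=42 B=43 C=25] open={R6}
Step 12: reserve R7 C 3 -> on_hand[A=42 B=43 C=29] avail[A=42 B=43 C=22] open={R6,R7}
Step 13: reserve R8 C 8 -> on_hand[A=42 B=43 C=29] avail[A=42 B=43 C=14] open={R6,R7,R8}
Step 14: reserve R9 C 5 -> on_hand[A=42 B=43 C=29] avail[A=42 B=43 C=9] open={R6,R7,R8,R9}
Step 15: commit R8 -> on_hand[A=42 B=43 C=21] avail[A=42 B=43 C=9] open={R6,R7,R9}
Step 16: reserve R10 B 4 -> on_hand[A=42 B=43 C=21] avail[A=42 B=39 C=9] open={R10,R6,R7,R9}
Step 17: cancel R6 -> on_hand[A=42 B=43 C=21] avail[A=42 B=39 C=13] open={R10,R7,R9}
Step 18: reserve R11 B 9 -> on_hand[A=42 B=43 C=21] avail[A=42 B=30 C=13] open={R10,R11,R7,R9}
Step 19: commit R9 -> on_hand[A=42 B=43 C=16] avail[A=42 B=30 C=13] open={R10,R11,R7}
Final available[C] = 13

Answer: 13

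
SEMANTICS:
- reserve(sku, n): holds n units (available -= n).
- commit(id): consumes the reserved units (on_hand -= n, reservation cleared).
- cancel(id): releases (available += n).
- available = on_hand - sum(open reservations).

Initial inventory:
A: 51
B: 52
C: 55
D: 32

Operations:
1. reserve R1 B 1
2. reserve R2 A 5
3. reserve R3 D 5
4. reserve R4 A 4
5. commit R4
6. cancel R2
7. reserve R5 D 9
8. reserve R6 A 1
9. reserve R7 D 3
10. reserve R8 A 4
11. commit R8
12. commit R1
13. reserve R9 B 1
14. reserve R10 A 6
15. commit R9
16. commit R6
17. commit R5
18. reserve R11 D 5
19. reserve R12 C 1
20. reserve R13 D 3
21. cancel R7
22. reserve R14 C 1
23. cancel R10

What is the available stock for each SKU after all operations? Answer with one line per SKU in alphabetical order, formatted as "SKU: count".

Answer: A: 42
B: 50
C: 53
D: 10

Derivation:
Step 1: reserve R1 B 1 -> on_hand[A=51 B=52 C=55 D=32] avail[A=51 B=51 C=55 D=32] open={R1}
Step 2: reserve R2 A 5 -> on_hand[A=51 B=52 C=55 D=32] avail[A=46 B=51 C=55 D=32] open={R1,R2}
Step 3: reserve R3 D 5 -> on_hand[A=51 B=52 C=55 D=32] avail[A=46 B=51 C=55 D=27] open={R1,R2,R3}
Step 4: reserve R4 A 4 -> on_hand[A=51 B=52 C=55 D=32] avail[A=42 B=51 C=55 D=27] open={R1,R2,R3,R4}
Step 5: commit R4 -> on_hand[A=47 B=52 C=55 D=32] avail[A=42 B=51 C=55 D=27] open={R1,R2,R3}
Step 6: cancel R2 -> on_hand[A=47 B=52 C=55 D=32] avail[A=47 B=51 C=55 D=27] open={R1,R3}
Step 7: reserve R5 D 9 -> on_hand[A=47 B=52 C=55 D=32] avail[A=47 B=51 C=55 D=18] open={R1,R3,R5}
Step 8: reserve R6 A 1 -> on_hand[A=47 B=52 C=55 D=32] avail[A=46 B=51 C=55 D=18] open={R1,R3,R5,R6}
Step 9: reserve R7 D 3 -> on_hand[A=47 B=52 C=55 D=32] avail[A=46 B=51 C=55 D=15] open={R1,R3,R5,R6,R7}
Step 10: reserve R8 A 4 -> on_hand[A=47 B=52 C=55 D=32] avail[A=42 B=51 C=55 D=15] open={R1,R3,R5,R6,R7,R8}
Step 11: commit R8 -> on_hand[A=43 B=52 C=55 D=32] avail[A=42 B=51 C=55 D=15] open={R1,R3,R5,R6,R7}
Step 12: commit R1 -> on_hand[A=43 B=51 C=55 D=32] avail[A=42 B=51 C=55 D=15] open={R3,R5,R6,R7}
Step 13: reserve R9 B 1 -> on_hand[A=43 B=51 C=55 D=32] avail[A=42 B=50 C=55 D=15] open={R3,R5,R6,R7,R9}
Step 14: reserve R10 A 6 -> on_hand[A=43 B=51 C=55 D=32] avail[A=36 B=50 C=55 D=15] open={R10,R3,R5,R6,R7,R9}
Step 15: commit R9 -> on_hand[A=43 B=50 C=55 D=32] avail[A=36 B=50 C=55 D=15] open={R10,R3,R5,R6,R7}
Step 16: commit R6 -> on_hand[A=42 B=50 C=55 D=32] avail[A=36 B=50 C=55 D=15] open={R10,R3,R5,R7}
Step 17: commit R5 -> on_hand[A=42 B=50 C=55 D=23] avail[A=36 B=50 C=55 D=15] open={R10,R3,R7}
Step 18: reserve R11 D 5 -> on_hand[A=42 B=50 C=55 D=23] avail[A=36 B=50 C=55 D=10] open={R10,R11,R3,R7}
Step 19: reserve R12 C 1 -> on_hand[A=42 B=50 C=55 D=23] avail[A=36 B=50 C=54 D=10] open={R10,R11,R12,R3,R7}
Step 20: reserve R13 D 3 -> on_hand[A=42 B=50 C=55 D=23] avail[A=36 B=50 C=54 D=7] open={R10,R11,R12,R13,R3,R7}
Step 21: cancel R7 -> on_hand[A=42 B=50 C=55 D=23] avail[A=36 B=50 C=54 D=10] open={R10,R11,R12,R13,R3}
Step 22: reserve R14 C 1 -> on_hand[A=42 B=50 C=55 D=23] avail[A=36 B=50 C=53 D=10] open={R10,R11,R12,R13,R14,R3}
Step 23: cancel R10 -> on_hand[A=42 B=50 C=55 D=23] avail[A=42 B=50 C=53 D=10] open={R11,R12,R13,R14,R3}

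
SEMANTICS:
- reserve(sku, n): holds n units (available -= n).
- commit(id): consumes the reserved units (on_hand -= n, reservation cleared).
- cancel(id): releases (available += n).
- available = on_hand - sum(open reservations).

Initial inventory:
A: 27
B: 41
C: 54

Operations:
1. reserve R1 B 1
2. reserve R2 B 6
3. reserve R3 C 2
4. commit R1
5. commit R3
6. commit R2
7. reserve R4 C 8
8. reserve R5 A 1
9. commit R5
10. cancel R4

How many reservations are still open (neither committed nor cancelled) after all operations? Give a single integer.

Answer: 0

Derivation:
Step 1: reserve R1 B 1 -> on_hand[A=27 B=41 C=54] avail[A=27 B=40 C=54] open={R1}
Step 2: reserve R2 B 6 -> on_hand[A=27 B=41 C=54] avail[A=27 B=34 C=54] open={R1,R2}
Step 3: reserve R3 C 2 -> on_hand[A=27 B=41 C=54] avail[A=27 B=34 C=52] open={R1,R2,R3}
Step 4: commit R1 -> on_hand[A=27 B=40 C=54] avail[A=27 B=34 C=52] open={R2,R3}
Step 5: commit R3 -> on_hand[A=27 B=40 C=52] avail[A=27 B=34 C=52] open={R2}
Step 6: commit R2 -> on_hand[A=27 B=34 C=52] avail[A=27 B=34 C=52] open={}
Step 7: reserve R4 C 8 -> on_hand[A=27 B=34 C=52] avail[A=27 B=34 C=44] open={R4}
Step 8: reserve R5 A 1 -> on_hand[A=27 B=34 C=52] avail[A=26 B=34 C=44] open={R4,R5}
Step 9: commit R5 -> on_hand[A=26 B=34 C=52] avail[A=26 B=34 C=44] open={R4}
Step 10: cancel R4 -> on_hand[A=26 B=34 C=52] avail[A=26 B=34 C=52] open={}
Open reservations: [] -> 0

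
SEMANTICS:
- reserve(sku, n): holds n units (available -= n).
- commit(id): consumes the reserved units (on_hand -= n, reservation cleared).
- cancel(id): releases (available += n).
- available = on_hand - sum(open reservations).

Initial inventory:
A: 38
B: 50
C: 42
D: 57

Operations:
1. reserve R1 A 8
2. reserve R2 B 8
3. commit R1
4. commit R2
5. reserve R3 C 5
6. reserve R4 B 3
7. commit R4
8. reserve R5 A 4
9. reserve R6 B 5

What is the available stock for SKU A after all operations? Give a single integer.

Answer: 26

Derivation:
Step 1: reserve R1 A 8 -> on_hand[A=38 B=50 C=42 D=57] avail[A=30 B=50 C=42 D=57] open={R1}
Step 2: reserve R2 B 8 -> on_hand[A=38 B=50 C=42 D=57] avail[A=30 B=42 C=42 D=57] open={R1,R2}
Step 3: commit R1 -> on_hand[A=30 B=50 C=42 D=57] avail[A=30 B=42 C=42 D=57] open={R2}
Step 4: commit R2 -> on_hand[A=30 B=42 C=42 D=57] avail[A=30 B=42 C=42 D=57] open={}
Step 5: reserve R3 C 5 -> on_hand[A=30 B=42 C=42 D=57] avail[A=30 B=42 C=37 D=57] open={R3}
Step 6: reserve R4 B 3 -> on_hand[A=30 B=42 C=42 D=57] avail[A=30 B=39 C=37 D=57] open={R3,R4}
Step 7: commit R4 -> on_hand[A=30 B=39 C=42 D=57] avail[A=30 B=39 C=37 D=57] open={R3}
Step 8: reserve R5 A 4 -> on_hand[A=30 B=39 C=42 D=57] avail[A=26 B=39 C=37 D=57] open={R3,R5}
Step 9: reserve R6 B 5 -> on_hand[A=30 B=39 C=42 D=57] avail[A=26 B=34 C=37 D=57] open={R3,R5,R6}
Final available[A] = 26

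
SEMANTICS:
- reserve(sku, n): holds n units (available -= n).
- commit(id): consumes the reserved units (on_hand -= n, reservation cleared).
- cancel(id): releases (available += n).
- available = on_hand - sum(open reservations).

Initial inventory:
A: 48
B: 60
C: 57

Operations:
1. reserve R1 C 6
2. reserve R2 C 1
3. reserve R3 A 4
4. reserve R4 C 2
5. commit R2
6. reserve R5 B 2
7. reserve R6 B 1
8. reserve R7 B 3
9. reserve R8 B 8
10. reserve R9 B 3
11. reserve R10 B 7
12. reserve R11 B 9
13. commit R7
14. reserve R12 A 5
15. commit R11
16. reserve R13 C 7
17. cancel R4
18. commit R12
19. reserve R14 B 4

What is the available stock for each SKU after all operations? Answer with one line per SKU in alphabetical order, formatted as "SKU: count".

Step 1: reserve R1 C 6 -> on_hand[A=48 B=60 C=57] avail[A=48 B=60 C=51] open={R1}
Step 2: reserve R2 C 1 -> on_hand[A=48 B=60 C=57] avail[A=48 B=60 C=50] open={R1,R2}
Step 3: reserve R3 A 4 -> on_hand[A=48 B=60 C=57] avail[A=44 B=60 C=50] open={R1,R2,R3}
Step 4: reserve R4 C 2 -> on_hand[A=48 B=60 C=57] avail[A=44 B=60 C=48] open={R1,R2,R3,R4}
Step 5: commit R2 -> on_hand[A=48 B=60 C=56] avail[A=44 B=60 C=48] open={R1,R3,R4}
Step 6: reserve R5 B 2 -> on_hand[A=48 B=60 C=56] avail[A=44 B=58 C=48] open={R1,R3,R4,R5}
Step 7: reserve R6 B 1 -> on_hand[A=48 B=60 C=56] avail[A=44 B=57 C=48] open={R1,R3,R4,R5,R6}
Step 8: reserve R7 B 3 -> on_hand[A=48 B=60 C=56] avail[A=44 B=54 C=48] open={R1,R3,R4,R5,R6,R7}
Step 9: reserve R8 B 8 -> on_hand[A=48 B=60 C=56] avail[A=44 B=46 C=48] open={R1,R3,R4,R5,R6,R7,R8}
Step 10: reserve R9 B 3 -> on_hand[A=48 B=60 C=56] avail[A=44 B=43 C=48] open={R1,R3,R4,R5,R6,R7,R8,R9}
Step 11: reserve R10 B 7 -> on_hand[A=48 B=60 C=56] avail[A=44 B=36 C=48] open={R1,R10,R3,R4,R5,R6,R7,R8,R9}
Step 12: reserve R11 B 9 -> on_hand[A=48 B=60 C=56] avail[A=44 B=27 C=48] open={R1,R10,R11,R3,R4,R5,R6,R7,R8,R9}
Step 13: commit R7 -> on_hand[A=48 B=57 C=56] avail[A=44 B=27 C=48] open={R1,R10,R11,R3,R4,R5,R6,R8,R9}
Step 14: reserve R12 A 5 -> on_hand[A=48 B=57 C=56] avail[A=39 B=27 C=48] open={R1,R10,R11,R12,R3,R4,R5,R6,R8,R9}
Step 15: commit R11 -> on_hand[A=48 B=48 C=56] avail[A=39 B=27 C=48] open={R1,R10,R12,R3,R4,R5,R6,R8,R9}
Step 16: reserve R13 C 7 -> on_hand[A=48 B=48 C=56] avail[A=39 B=27 C=41] open={R1,R10,R12,R13,R3,R4,R5,R6,R8,R9}
Step 17: cancel R4 -> on_hand[A=48 B=48 C=56] avail[A=39 B=27 C=43] open={R1,R10,R12,R13,R3,R5,R6,R8,R9}
Step 18: commit R12 -> on_hand[A=43 B=48 C=56] avail[A=39 B=27 C=43] open={R1,R10,R13,R3,R5,R6,R8,R9}
Step 19: reserve R14 B 4 -> on_hand[A=43 B=48 C=56] avail[A=39 B=23 C=43] open={R1,R10,R13,R14,R3,R5,R6,R8,R9}

Answer: A: 39
B: 23
C: 43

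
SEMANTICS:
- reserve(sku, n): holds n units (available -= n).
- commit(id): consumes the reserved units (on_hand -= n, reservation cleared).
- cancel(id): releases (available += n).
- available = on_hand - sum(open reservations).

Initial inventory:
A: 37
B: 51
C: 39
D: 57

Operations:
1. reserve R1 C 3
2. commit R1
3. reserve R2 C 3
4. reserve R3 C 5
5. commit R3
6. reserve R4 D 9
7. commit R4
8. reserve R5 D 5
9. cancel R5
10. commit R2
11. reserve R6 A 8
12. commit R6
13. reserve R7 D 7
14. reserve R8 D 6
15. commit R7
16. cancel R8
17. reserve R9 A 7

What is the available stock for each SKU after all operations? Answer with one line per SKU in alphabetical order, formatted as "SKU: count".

Answer: A: 22
B: 51
C: 28
D: 41

Derivation:
Step 1: reserve R1 C 3 -> on_hand[A=37 B=51 C=39 D=57] avail[A=37 B=51 C=36 D=57] open={R1}
Step 2: commit R1 -> on_hand[A=37 B=51 C=36 D=57] avail[A=37 B=51 C=36 D=57] open={}
Step 3: reserve R2 C 3 -> on_hand[A=37 B=51 C=36 D=57] avail[A=37 B=51 C=33 D=57] open={R2}
Step 4: reserve R3 C 5 -> on_hand[A=37 B=51 C=36 D=57] avail[A=37 B=51 C=28 D=57] open={R2,R3}
Step 5: commit R3 -> on_hand[A=37 B=51 C=31 D=57] avail[A=37 B=51 C=28 D=57] open={R2}
Step 6: reserve R4 D 9 -> on_hand[A=37 B=51 C=31 D=57] avail[A=37 B=51 C=28 D=48] open={R2,R4}
Step 7: commit R4 -> on_hand[A=37 B=51 C=31 D=48] avail[A=37 B=51 C=28 D=48] open={R2}
Step 8: reserve R5 D 5 -> on_hand[A=37 B=51 C=31 D=48] avail[A=37 B=51 C=28 D=43] open={R2,R5}
Step 9: cancel R5 -> on_hand[A=37 B=51 C=31 D=48] avail[A=37 B=51 C=28 D=48] open={R2}
Step 10: commit R2 -> on_hand[A=37 B=51 C=28 D=48] avail[A=37 B=51 C=28 D=48] open={}
Step 11: reserve R6 A 8 -> on_hand[A=37 B=51 C=28 D=48] avail[A=29 B=51 C=28 D=48] open={R6}
Step 12: commit R6 -> on_hand[A=29 B=51 C=28 D=48] avail[A=29 B=51 C=28 D=48] open={}
Step 13: reserve R7 D 7 -> on_hand[A=29 B=51 C=28 D=48] avail[A=29 B=51 C=28 D=41] open={R7}
Step 14: reserve R8 D 6 -> on_hand[A=29 B=51 C=28 D=48] avail[A=29 B=51 C=28 D=35] open={R7,R8}
Step 15: commit R7 -> on_hand[A=29 B=51 C=28 D=41] avail[A=29 B=51 C=28 D=35] open={R8}
Step 16: cancel R8 -> on_hand[A=29 B=51 C=28 D=41] avail[A=29 B=51 C=28 D=41] open={}
Step 17: reserve R9 A 7 -> on_hand[A=29 B=51 C=28 D=41] avail[A=22 B=51 C=28 D=41] open={R9}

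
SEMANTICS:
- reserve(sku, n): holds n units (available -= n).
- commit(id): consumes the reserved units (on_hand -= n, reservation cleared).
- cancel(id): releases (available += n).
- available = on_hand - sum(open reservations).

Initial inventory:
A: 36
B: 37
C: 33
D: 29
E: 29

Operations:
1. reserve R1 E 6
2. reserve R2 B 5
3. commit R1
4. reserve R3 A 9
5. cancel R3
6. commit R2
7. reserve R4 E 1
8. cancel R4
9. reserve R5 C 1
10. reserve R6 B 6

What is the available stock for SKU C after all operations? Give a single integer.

Step 1: reserve R1 E 6 -> on_hand[A=36 B=37 C=33 D=29 E=29] avail[A=36 B=37 C=33 D=29 E=23] open={R1}
Step 2: reserve R2 B 5 -> on_hand[A=36 B=37 C=33 D=29 E=29] avail[A=36 B=32 C=33 D=29 E=23] open={R1,R2}
Step 3: commit R1 -> on_hand[A=36 B=37 C=33 D=29 E=23] avail[A=36 B=32 C=33 D=29 E=23] open={R2}
Step 4: reserve R3 A 9 -> on_hand[A=36 B=37 C=33 D=29 E=23] avail[A=27 B=32 C=33 D=29 E=23] open={R2,R3}
Step 5: cancel R3 -> on_hand[A=36 B=37 C=33 D=29 E=23] avail[A=36 B=32 C=33 D=29 E=23] open={R2}
Step 6: commit R2 -> on_hand[A=36 B=32 C=33 D=29 E=23] avail[A=36 B=32 C=33 D=29 E=23] open={}
Step 7: reserve R4 E 1 -> on_hand[A=36 B=32 C=33 D=29 E=23] avail[A=36 B=32 C=33 D=29 E=22] open={R4}
Step 8: cancel R4 -> on_hand[A=36 B=32 C=33 D=29 E=23] avail[A=36 B=32 C=33 D=29 E=23] open={}
Step 9: reserve R5 C 1 -> on_hand[A=36 B=32 C=33 D=29 E=23] avail[A=36 B=32 C=32 D=29 E=23] open={R5}
Step 10: reserve R6 B 6 -> on_hand[A=36 B=32 C=33 D=29 E=23] avail[A=36 B=26 C=32 D=29 E=23] open={R5,R6}
Final available[C] = 32

Answer: 32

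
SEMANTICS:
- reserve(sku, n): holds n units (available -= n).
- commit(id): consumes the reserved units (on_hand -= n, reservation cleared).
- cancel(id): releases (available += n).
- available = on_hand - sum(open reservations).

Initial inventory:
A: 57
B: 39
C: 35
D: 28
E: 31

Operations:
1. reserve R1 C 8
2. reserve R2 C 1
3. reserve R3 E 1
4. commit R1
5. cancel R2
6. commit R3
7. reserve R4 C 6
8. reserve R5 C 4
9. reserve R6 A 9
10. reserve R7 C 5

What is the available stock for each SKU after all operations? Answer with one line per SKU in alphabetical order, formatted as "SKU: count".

Step 1: reserve R1 C 8 -> on_hand[A=57 B=39 C=35 D=28 E=31] avail[A=57 B=39 C=27 D=28 E=31] open={R1}
Step 2: reserve R2 C 1 -> on_hand[A=57 B=39 C=35 D=28 E=31] avail[A=57 B=39 C=26 D=28 E=31] open={R1,R2}
Step 3: reserve R3 E 1 -> on_hand[A=57 B=39 C=35 D=28 E=31] avail[A=57 B=39 C=26 D=28 E=30] open={R1,R2,R3}
Step 4: commit R1 -> on_hand[A=57 B=39 C=27 D=28 E=31] avail[A=57 B=39 C=26 D=28 E=30] open={R2,R3}
Step 5: cancel R2 -> on_hand[A=57 B=39 C=27 D=28 E=31] avail[A=57 B=39 C=27 D=28 E=30] open={R3}
Step 6: commit R3 -> on_hand[A=57 B=39 C=27 D=28 E=30] avail[A=57 B=39 C=27 D=28 E=30] open={}
Step 7: reserve R4 C 6 -> on_hand[A=57 B=39 C=27 D=28 E=30] avail[A=57 B=39 C=21 D=28 E=30] open={R4}
Step 8: reserve R5 C 4 -> on_hand[A=57 B=39 C=27 D=28 E=30] avail[A=57 B=39 C=17 D=28 E=30] open={R4,R5}
Step 9: reserve R6 A 9 -> on_hand[A=57 B=39 C=27 D=28 E=30] avail[A=48 B=39 C=17 D=28 E=30] open={R4,R5,R6}
Step 10: reserve R7 C 5 -> on_hand[A=57 B=39 C=27 D=28 E=30] avail[A=48 B=39 C=12 D=28 E=30] open={R4,R5,R6,R7}

Answer: A: 48
B: 39
C: 12
D: 28
E: 30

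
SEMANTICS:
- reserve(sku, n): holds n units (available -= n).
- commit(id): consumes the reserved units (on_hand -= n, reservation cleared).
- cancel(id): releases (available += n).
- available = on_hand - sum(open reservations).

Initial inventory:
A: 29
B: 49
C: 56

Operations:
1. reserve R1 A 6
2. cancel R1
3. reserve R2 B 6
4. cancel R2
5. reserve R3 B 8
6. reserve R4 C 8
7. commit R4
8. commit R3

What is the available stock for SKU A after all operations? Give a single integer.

Step 1: reserve R1 A 6 -> on_hand[A=29 B=49 C=56] avail[A=23 B=49 C=56] open={R1}
Step 2: cancel R1 -> on_hand[A=29 B=49 C=56] avail[A=29 B=49 C=56] open={}
Step 3: reserve R2 B 6 -> on_hand[A=29 B=49 C=56] avail[A=29 B=43 C=56] open={R2}
Step 4: cancel R2 -> on_hand[A=29 B=49 C=56] avail[A=29 B=49 C=56] open={}
Step 5: reserve R3 B 8 -> on_hand[A=29 B=49 C=56] avail[A=29 B=41 C=56] open={R3}
Step 6: reserve R4 C 8 -> on_hand[A=29 B=49 C=56] avail[A=29 B=41 C=48] open={R3,R4}
Step 7: commit R4 -> on_hand[A=29 B=49 C=48] avail[A=29 B=41 C=48] open={R3}
Step 8: commit R3 -> on_hand[A=29 B=41 C=48] avail[A=29 B=41 C=48] open={}
Final available[A] = 29

Answer: 29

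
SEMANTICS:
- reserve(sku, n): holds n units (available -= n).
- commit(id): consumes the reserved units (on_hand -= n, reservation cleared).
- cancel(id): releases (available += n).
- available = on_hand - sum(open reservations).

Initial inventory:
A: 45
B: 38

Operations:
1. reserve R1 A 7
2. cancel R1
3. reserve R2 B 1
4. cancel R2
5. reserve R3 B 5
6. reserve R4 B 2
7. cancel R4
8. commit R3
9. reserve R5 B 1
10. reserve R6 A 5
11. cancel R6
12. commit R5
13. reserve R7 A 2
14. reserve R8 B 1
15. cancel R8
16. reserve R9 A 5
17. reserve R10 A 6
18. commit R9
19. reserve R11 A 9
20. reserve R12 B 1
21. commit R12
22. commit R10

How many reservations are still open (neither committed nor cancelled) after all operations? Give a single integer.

Answer: 2

Derivation:
Step 1: reserve R1 A 7 -> on_hand[A=45 B=38] avail[A=38 B=38] open={R1}
Step 2: cancel R1 -> on_hand[A=45 B=38] avail[A=45 B=38] open={}
Step 3: reserve R2 B 1 -> on_hand[A=45 B=38] avail[A=45 B=37] open={R2}
Step 4: cancel R2 -> on_hand[A=45 B=38] avail[A=45 B=38] open={}
Step 5: reserve R3 B 5 -> on_hand[A=45 B=38] avail[A=45 B=33] open={R3}
Step 6: reserve R4 B 2 -> on_hand[A=45 B=38] avail[A=45 B=31] open={R3,R4}
Step 7: cancel R4 -> on_hand[A=45 B=38] avail[A=45 B=33] open={R3}
Step 8: commit R3 -> on_hand[A=45 B=33] avail[A=45 B=33] open={}
Step 9: reserve R5 B 1 -> on_hand[A=45 B=33] avail[A=45 B=32] open={R5}
Step 10: reserve R6 A 5 -> on_hand[A=45 B=33] avail[A=40 B=32] open={R5,R6}
Step 11: cancel R6 -> on_hand[A=45 B=33] avail[A=45 B=32] open={R5}
Step 12: commit R5 -> on_hand[A=45 B=32] avail[A=45 B=32] open={}
Step 13: reserve R7 A 2 -> on_hand[A=45 B=32] avail[A=43 B=32] open={R7}
Step 14: reserve R8 B 1 -> on_hand[A=45 B=32] avail[A=43 B=31] open={R7,R8}
Step 15: cancel R8 -> on_hand[A=45 B=32] avail[A=43 B=32] open={R7}
Step 16: reserve R9 A 5 -> on_hand[A=45 B=32] avail[A=38 B=32] open={R7,R9}
Step 17: reserve R10 A 6 -> on_hand[A=45 B=32] avail[A=32 B=32] open={R10,R7,R9}
Step 18: commit R9 -> on_hand[A=40 B=32] avail[A=32 B=32] open={R10,R7}
Step 19: reserve R11 A 9 -> on_hand[A=40 B=32] avail[A=23 B=32] open={R10,R11,R7}
Step 20: reserve R12 B 1 -> on_hand[A=40 B=32] avail[A=23 B=31] open={R10,R11,R12,R7}
Step 21: commit R12 -> on_hand[A=40 B=31] avail[A=23 B=31] open={R10,R11,R7}
Step 22: commit R10 -> on_hand[A=34 B=31] avail[A=23 B=31] open={R11,R7}
Open reservations: ['R11', 'R7'] -> 2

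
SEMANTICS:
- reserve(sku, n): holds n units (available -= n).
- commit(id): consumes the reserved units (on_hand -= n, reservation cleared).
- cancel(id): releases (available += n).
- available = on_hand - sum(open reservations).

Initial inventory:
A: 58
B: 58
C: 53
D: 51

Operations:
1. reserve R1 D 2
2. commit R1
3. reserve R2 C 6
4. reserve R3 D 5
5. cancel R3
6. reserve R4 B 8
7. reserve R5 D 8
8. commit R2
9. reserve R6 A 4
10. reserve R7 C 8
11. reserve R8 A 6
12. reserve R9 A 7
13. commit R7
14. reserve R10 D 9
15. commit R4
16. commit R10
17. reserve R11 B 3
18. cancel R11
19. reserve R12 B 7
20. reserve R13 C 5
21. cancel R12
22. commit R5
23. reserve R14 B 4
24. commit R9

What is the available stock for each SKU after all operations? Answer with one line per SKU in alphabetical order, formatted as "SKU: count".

Step 1: reserve R1 D 2 -> on_hand[A=58 B=58 C=53 D=51] avail[A=58 B=58 C=53 D=49] open={R1}
Step 2: commit R1 -> on_hand[A=58 B=58 C=53 D=49] avail[A=58 B=58 C=53 D=49] open={}
Step 3: reserve R2 C 6 -> on_hand[A=58 B=58 C=53 D=49] avail[A=58 B=58 C=47 D=49] open={R2}
Step 4: reserve R3 D 5 -> on_hand[A=58 B=58 C=53 D=49] avail[A=58 B=58 C=47 D=44] open={R2,R3}
Step 5: cancel R3 -> on_hand[A=58 B=58 C=53 D=49] avail[A=58 B=58 C=47 D=49] open={R2}
Step 6: reserve R4 B 8 -> on_hand[A=58 B=58 C=53 D=49] avail[A=58 B=50 C=47 D=49] open={R2,R4}
Step 7: reserve R5 D 8 -> on_hand[A=58 B=58 C=53 D=49] avail[A=58 B=50 C=47 D=41] open={R2,R4,R5}
Step 8: commit R2 -> on_hand[A=58 B=58 C=47 D=49] avail[A=58 B=50 C=47 D=41] open={R4,R5}
Step 9: reserve R6 A 4 -> on_hand[A=58 B=58 C=47 D=49] avail[A=54 B=50 C=47 D=41] open={R4,R5,R6}
Step 10: reserve R7 C 8 -> on_hand[A=58 B=58 C=47 D=49] avail[A=54 B=50 C=39 D=41] open={R4,R5,R6,R7}
Step 11: reserve R8 A 6 -> on_hand[A=58 B=58 C=47 D=49] avail[A=48 B=50 C=39 D=41] open={R4,R5,R6,R7,R8}
Step 12: reserve R9 A 7 -> on_hand[A=58 B=58 C=47 D=49] avail[A=41 B=50 C=39 D=41] open={R4,R5,R6,R7,R8,R9}
Step 13: commit R7 -> on_hand[A=58 B=58 C=39 D=49] avail[A=41 B=50 C=39 D=41] open={R4,R5,R6,R8,R9}
Step 14: reserve R10 D 9 -> on_hand[A=58 B=58 C=39 D=49] avail[A=41 B=50 C=39 D=32] open={R10,R4,R5,R6,R8,R9}
Step 15: commit R4 -> on_hand[A=58 B=50 C=39 D=49] avail[A=41 B=50 C=39 D=32] open={R10,R5,R6,R8,R9}
Step 16: commit R10 -> on_hand[A=58 B=50 C=39 D=40] avail[A=41 B=50 C=39 D=32] open={R5,R6,R8,R9}
Step 17: reserve R11 B 3 -> on_hand[A=58 B=50 C=39 D=40] avail[A=41 B=47 C=39 D=32] open={R11,R5,R6,R8,R9}
Step 18: cancel R11 -> on_hand[A=58 B=50 C=39 D=40] avail[A=41 B=50 C=39 D=32] open={R5,R6,R8,R9}
Step 19: reserve R12 B 7 -> on_hand[A=58 B=50 C=39 D=40] avail[A=41 B=43 C=39 D=32] open={R12,R5,R6,R8,R9}
Step 20: reserve R13 C 5 -> on_hand[A=58 B=50 C=39 D=40] avail[A=41 B=43 C=34 D=32] open={R12,R13,R5,R6,R8,R9}
Step 21: cancel R12 -> on_hand[A=58 B=50 C=39 D=40] avail[A=41 B=50 C=34 D=32] open={R13,R5,R6,R8,R9}
Step 22: commit R5 -> on_hand[A=58 B=50 C=39 D=32] avail[A=41 B=50 C=34 D=32] open={R13,R6,R8,R9}
Step 23: reserve R14 B 4 -> on_hand[A=58 B=50 C=39 D=32] avail[A=41 B=46 C=34 D=32] open={R13,R14,R6,R8,R9}
Step 24: commit R9 -> on_hand[A=51 B=50 C=39 D=32] avail[A=41 B=46 C=34 D=32] open={R13,R14,R6,R8}

Answer: A: 41
B: 46
C: 34
D: 32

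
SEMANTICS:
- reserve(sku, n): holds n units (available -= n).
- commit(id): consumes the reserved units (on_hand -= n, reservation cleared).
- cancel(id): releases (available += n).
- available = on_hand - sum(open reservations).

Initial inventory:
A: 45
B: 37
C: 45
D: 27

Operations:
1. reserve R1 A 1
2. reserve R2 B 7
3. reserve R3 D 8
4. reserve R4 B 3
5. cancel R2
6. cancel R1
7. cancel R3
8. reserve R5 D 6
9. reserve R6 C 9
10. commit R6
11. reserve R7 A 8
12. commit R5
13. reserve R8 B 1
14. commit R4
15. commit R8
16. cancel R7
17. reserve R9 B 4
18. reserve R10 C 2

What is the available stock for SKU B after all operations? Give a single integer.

Step 1: reserve R1 A 1 -> on_hand[A=45 B=37 C=45 D=27] avail[A=44 B=37 C=45 D=27] open={R1}
Step 2: reserve R2 B 7 -> on_hand[A=45 B=37 C=45 D=27] avail[A=44 B=30 C=45 D=27] open={R1,R2}
Step 3: reserve R3 D 8 -> on_hand[A=45 B=37 C=45 D=27] avail[A=44 B=30 C=45 D=19] open={R1,R2,R3}
Step 4: reserve R4 B 3 -> on_hand[A=45 B=37 C=45 D=27] avail[A=44 B=27 C=45 D=19] open={R1,R2,R3,R4}
Step 5: cancel R2 -> on_hand[A=45 B=37 C=45 D=27] avail[A=44 B=34 C=45 D=19] open={R1,R3,R4}
Step 6: cancel R1 -> on_hand[A=45 B=37 C=45 D=27] avail[A=45 B=34 C=45 D=19] open={R3,R4}
Step 7: cancel R3 -> on_hand[A=45 B=37 C=45 D=27] avail[A=45 B=34 C=45 D=27] open={R4}
Step 8: reserve R5 D 6 -> on_hand[A=45 B=37 C=45 D=27] avail[A=45 B=34 C=45 D=21] open={R4,R5}
Step 9: reserve R6 C 9 -> on_hand[A=45 B=37 C=45 D=27] avail[A=45 B=34 C=36 D=21] open={R4,R5,R6}
Step 10: commit R6 -> on_hand[A=45 B=37 C=36 D=27] avail[A=45 B=34 C=36 D=21] open={R4,R5}
Step 11: reserve R7 A 8 -> on_hand[A=45 B=37 C=36 D=27] avail[A=37 B=34 C=36 D=21] open={R4,R5,R7}
Step 12: commit R5 -> on_hand[A=45 B=37 C=36 D=21] avail[A=37 B=34 C=36 D=21] open={R4,R7}
Step 13: reserve R8 B 1 -> on_hand[A=45 B=37 C=36 D=21] avail[A=37 B=33 C=36 D=21] open={R4,R7,R8}
Step 14: commit R4 -> on_hand[A=45 B=34 C=36 D=21] avail[A=37 B=33 C=36 D=21] open={R7,R8}
Step 15: commit R8 -> on_hand[A=45 B=33 C=36 D=21] avail[A=37 B=33 C=36 D=21] open={R7}
Step 16: cancel R7 -> on_hand[A=45 B=33 C=36 D=21] avail[A=45 B=33 C=36 D=21] open={}
Step 17: reserve R9 B 4 -> on_hand[A=45 B=33 C=36 D=21] avail[A=45 B=29 C=36 D=21] open={R9}
Step 18: reserve R10 C 2 -> on_hand[A=45 B=33 C=36 D=21] avail[A=45 B=29 C=34 D=21] open={R10,R9}
Final available[B] = 29

Answer: 29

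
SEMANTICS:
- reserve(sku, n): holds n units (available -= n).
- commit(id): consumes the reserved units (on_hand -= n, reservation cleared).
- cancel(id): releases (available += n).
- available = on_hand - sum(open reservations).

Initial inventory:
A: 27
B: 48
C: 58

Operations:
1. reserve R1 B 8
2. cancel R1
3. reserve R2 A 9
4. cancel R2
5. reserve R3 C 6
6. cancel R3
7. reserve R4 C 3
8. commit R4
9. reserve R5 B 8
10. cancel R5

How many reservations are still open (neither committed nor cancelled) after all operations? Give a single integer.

Answer: 0

Derivation:
Step 1: reserve R1 B 8 -> on_hand[A=27 B=48 C=58] avail[A=27 B=40 C=58] open={R1}
Step 2: cancel R1 -> on_hand[A=27 B=48 C=58] avail[A=27 B=48 C=58] open={}
Step 3: reserve R2 A 9 -> on_hand[A=27 B=48 C=58] avail[A=18 B=48 C=58] open={R2}
Step 4: cancel R2 -> on_hand[A=27 B=48 C=58] avail[A=27 B=48 C=58] open={}
Step 5: reserve R3 C 6 -> on_hand[A=27 B=48 C=58] avail[A=27 B=48 C=52] open={R3}
Step 6: cancel R3 -> on_hand[A=27 B=48 C=58] avail[A=27 B=48 C=58] open={}
Step 7: reserve R4 C 3 -> on_hand[A=27 B=48 C=58] avail[A=27 B=48 C=55] open={R4}
Step 8: commit R4 -> on_hand[A=27 B=48 C=55] avail[A=27 B=48 C=55] open={}
Step 9: reserve R5 B 8 -> on_hand[A=27 B=48 C=55] avail[A=27 B=40 C=55] open={R5}
Step 10: cancel R5 -> on_hand[A=27 B=48 C=55] avail[A=27 B=48 C=55] open={}
Open reservations: [] -> 0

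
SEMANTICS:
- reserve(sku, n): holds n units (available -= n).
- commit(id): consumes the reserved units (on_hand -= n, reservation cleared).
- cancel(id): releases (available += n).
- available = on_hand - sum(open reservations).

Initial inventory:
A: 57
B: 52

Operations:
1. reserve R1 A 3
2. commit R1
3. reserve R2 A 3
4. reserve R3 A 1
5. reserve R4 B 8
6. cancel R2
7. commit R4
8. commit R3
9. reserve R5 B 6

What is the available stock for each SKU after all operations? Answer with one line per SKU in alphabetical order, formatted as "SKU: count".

Answer: A: 53
B: 38

Derivation:
Step 1: reserve R1 A 3 -> on_hand[A=57 B=52] avail[A=54 B=52] open={R1}
Step 2: commit R1 -> on_hand[A=54 B=52] avail[A=54 B=52] open={}
Step 3: reserve R2 A 3 -> on_hand[A=54 B=52] avail[A=51 B=52] open={R2}
Step 4: reserve R3 A 1 -> on_hand[A=54 B=52] avail[A=50 B=52] open={R2,R3}
Step 5: reserve R4 B 8 -> on_hand[A=54 B=52] avail[A=50 B=44] open={R2,R3,R4}
Step 6: cancel R2 -> on_hand[A=54 B=52] avail[A=53 B=44] open={R3,R4}
Step 7: commit R4 -> on_hand[A=54 B=44] avail[A=53 B=44] open={R3}
Step 8: commit R3 -> on_hand[A=53 B=44] avail[A=53 B=44] open={}
Step 9: reserve R5 B 6 -> on_hand[A=53 B=44] avail[A=53 B=38] open={R5}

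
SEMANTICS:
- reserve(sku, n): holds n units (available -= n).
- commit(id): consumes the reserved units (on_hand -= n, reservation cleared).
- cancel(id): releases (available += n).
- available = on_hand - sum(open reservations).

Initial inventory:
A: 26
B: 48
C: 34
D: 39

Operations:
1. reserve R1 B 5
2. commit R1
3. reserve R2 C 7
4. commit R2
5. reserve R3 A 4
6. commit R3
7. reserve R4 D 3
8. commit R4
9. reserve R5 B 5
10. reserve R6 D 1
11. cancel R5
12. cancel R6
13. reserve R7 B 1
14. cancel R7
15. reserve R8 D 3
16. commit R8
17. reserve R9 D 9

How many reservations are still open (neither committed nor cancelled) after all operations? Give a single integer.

Answer: 1

Derivation:
Step 1: reserve R1 B 5 -> on_hand[A=26 B=48 C=34 D=39] avail[A=26 B=43 C=34 D=39] open={R1}
Step 2: commit R1 -> on_hand[A=26 B=43 C=34 D=39] avail[A=26 B=43 C=34 D=39] open={}
Step 3: reserve R2 C 7 -> on_hand[A=26 B=43 C=34 D=39] avail[A=26 B=43 C=27 D=39] open={R2}
Step 4: commit R2 -> on_hand[A=26 B=43 C=27 D=39] avail[A=26 B=43 C=27 D=39] open={}
Step 5: reserve R3 A 4 -> on_hand[A=26 B=43 C=27 D=39] avail[A=22 B=43 C=27 D=39] open={R3}
Step 6: commit R3 -> on_hand[A=22 B=43 C=27 D=39] avail[A=22 B=43 C=27 D=39] open={}
Step 7: reserve R4 D 3 -> on_hand[A=22 B=43 C=27 D=39] avail[A=22 B=43 C=27 D=36] open={R4}
Step 8: commit R4 -> on_hand[A=22 B=43 C=27 D=36] avail[A=22 B=43 C=27 D=36] open={}
Step 9: reserve R5 B 5 -> on_hand[A=22 B=43 C=27 D=36] avail[A=22 B=38 C=27 D=36] open={R5}
Step 10: reserve R6 D 1 -> on_hand[A=22 B=43 C=27 D=36] avail[A=22 B=38 C=27 D=35] open={R5,R6}
Step 11: cancel R5 -> on_hand[A=22 B=43 C=27 D=36] avail[A=22 B=43 C=27 D=35] open={R6}
Step 12: cancel R6 -> on_hand[A=22 B=43 C=27 D=36] avail[A=22 B=43 C=27 D=36] open={}
Step 13: reserve R7 B 1 -> on_hand[A=22 B=43 C=27 D=36] avail[A=22 B=42 C=27 D=36] open={R7}
Step 14: cancel R7 -> on_hand[A=22 B=43 C=27 D=36] avail[A=22 B=43 C=27 D=36] open={}
Step 15: reserve R8 D 3 -> on_hand[A=22 B=43 C=27 D=36] avail[A=22 B=43 C=27 D=33] open={R8}
Step 16: commit R8 -> on_hand[A=22 B=43 C=27 D=33] avail[A=22 B=43 C=27 D=33] open={}
Step 17: reserve R9 D 9 -> on_hand[A=22 B=43 C=27 D=33] avail[A=22 B=43 C=27 D=24] open={R9}
Open reservations: ['R9'] -> 1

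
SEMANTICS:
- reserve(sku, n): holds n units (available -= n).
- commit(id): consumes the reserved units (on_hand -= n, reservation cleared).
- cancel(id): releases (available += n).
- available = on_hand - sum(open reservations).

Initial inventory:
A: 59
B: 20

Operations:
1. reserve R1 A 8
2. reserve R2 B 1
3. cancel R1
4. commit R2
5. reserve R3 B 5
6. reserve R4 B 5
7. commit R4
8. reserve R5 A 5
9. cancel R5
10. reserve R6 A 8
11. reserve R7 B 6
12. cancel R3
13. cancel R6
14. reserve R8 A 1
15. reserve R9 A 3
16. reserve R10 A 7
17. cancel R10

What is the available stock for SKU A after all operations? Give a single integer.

Step 1: reserve R1 A 8 -> on_hand[A=59 B=20] avail[A=51 B=20] open={R1}
Step 2: reserve R2 B 1 -> on_hand[A=59 B=20] avail[A=51 B=19] open={R1,R2}
Step 3: cancel R1 -> on_hand[A=59 B=20] avail[A=59 B=19] open={R2}
Step 4: commit R2 -> on_hand[A=59 B=19] avail[A=59 B=19] open={}
Step 5: reserve R3 B 5 -> on_hand[A=59 B=19] avail[A=59 B=14] open={R3}
Step 6: reserve R4 B 5 -> on_hand[A=59 B=19] avail[A=59 B=9] open={R3,R4}
Step 7: commit R4 -> on_hand[A=59 B=14] avail[A=59 B=9] open={R3}
Step 8: reserve R5 A 5 -> on_hand[A=59 B=14] avail[A=54 B=9] open={R3,R5}
Step 9: cancel R5 -> on_hand[A=59 B=14] avail[A=59 B=9] open={R3}
Step 10: reserve R6 A 8 -> on_hand[A=59 B=14] avail[A=51 B=9] open={R3,R6}
Step 11: reserve R7 B 6 -> on_hand[A=59 B=14] avail[A=51 B=3] open={R3,R6,R7}
Step 12: cancel R3 -> on_hand[A=59 B=14] avail[A=51 B=8] open={R6,R7}
Step 13: cancel R6 -> on_hand[A=59 B=14] avail[A=59 B=8] open={R7}
Step 14: reserve R8 A 1 -> on_hand[A=59 B=14] avail[A=58 B=8] open={R7,R8}
Step 15: reserve R9 A 3 -> on_hand[A=59 B=14] avail[A=55 B=8] open={R7,R8,R9}
Step 16: reserve R10 A 7 -> on_hand[A=59 B=14] avail[A=48 B=8] open={R10,R7,R8,R9}
Step 17: cancel R10 -> on_hand[A=59 B=14] avail[A=55 B=8] open={R7,R8,R9}
Final available[A] = 55

Answer: 55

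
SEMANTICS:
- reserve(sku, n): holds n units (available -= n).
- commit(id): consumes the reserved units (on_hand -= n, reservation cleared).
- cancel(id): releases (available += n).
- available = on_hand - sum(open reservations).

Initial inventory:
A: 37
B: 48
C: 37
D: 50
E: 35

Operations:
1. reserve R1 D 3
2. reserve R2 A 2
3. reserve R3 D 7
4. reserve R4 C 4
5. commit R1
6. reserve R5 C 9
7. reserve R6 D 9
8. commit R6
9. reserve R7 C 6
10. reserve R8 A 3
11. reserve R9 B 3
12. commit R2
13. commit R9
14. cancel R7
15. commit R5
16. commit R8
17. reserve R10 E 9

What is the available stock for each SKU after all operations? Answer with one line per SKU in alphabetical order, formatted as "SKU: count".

Answer: A: 32
B: 45
C: 24
D: 31
E: 26

Derivation:
Step 1: reserve R1 D 3 -> on_hand[A=37 B=48 C=37 D=50 E=35] avail[A=37 B=48 C=37 D=47 E=35] open={R1}
Step 2: reserve R2 A 2 -> on_hand[A=37 B=48 C=37 D=50 E=35] avail[A=35 B=48 C=37 D=47 E=35] open={R1,R2}
Step 3: reserve R3 D 7 -> on_hand[A=37 B=48 C=37 D=50 E=35] avail[A=35 B=48 C=37 D=40 E=35] open={R1,R2,R3}
Step 4: reserve R4 C 4 -> on_hand[A=37 B=48 C=37 D=50 E=35] avail[A=35 B=48 C=33 D=40 E=35] open={R1,R2,R3,R4}
Step 5: commit R1 -> on_hand[A=37 B=48 C=37 D=47 E=35] avail[A=35 B=48 C=33 D=40 E=35] open={R2,R3,R4}
Step 6: reserve R5 C 9 -> on_hand[A=37 B=48 C=37 D=47 E=35] avail[A=35 B=48 C=24 D=40 E=35] open={R2,R3,R4,R5}
Step 7: reserve R6 D 9 -> on_hand[A=37 B=48 C=37 D=47 E=35] avail[A=35 B=48 C=24 D=31 E=35] open={R2,R3,R4,R5,R6}
Step 8: commit R6 -> on_hand[A=37 B=48 C=37 D=38 E=35] avail[A=35 B=48 C=24 D=31 E=35] open={R2,R3,R4,R5}
Step 9: reserve R7 C 6 -> on_hand[A=37 B=48 C=37 D=38 E=35] avail[A=35 B=48 C=18 D=31 E=35] open={R2,R3,R4,R5,R7}
Step 10: reserve R8 A 3 -> on_hand[A=37 B=48 C=37 D=38 E=35] avail[A=32 B=48 C=18 D=31 E=35] open={R2,R3,R4,R5,R7,R8}
Step 11: reserve R9 B 3 -> on_hand[A=37 B=48 C=37 D=38 E=35] avail[A=32 B=45 C=18 D=31 E=35] open={R2,R3,R4,R5,R7,R8,R9}
Step 12: commit R2 -> on_hand[A=35 B=48 C=37 D=38 E=35] avail[A=32 B=45 C=18 D=31 E=35] open={R3,R4,R5,R7,R8,R9}
Step 13: commit R9 -> on_hand[A=35 B=45 C=37 D=38 E=35] avail[A=32 B=45 C=18 D=31 E=35] open={R3,R4,R5,R7,R8}
Step 14: cancel R7 -> on_hand[A=35 B=45 C=37 D=38 E=35] avail[A=32 B=45 C=24 D=31 E=35] open={R3,R4,R5,R8}
Step 15: commit R5 -> on_hand[A=35 B=45 C=28 D=38 E=35] avail[A=32 B=45 C=24 D=31 E=35] open={R3,R4,R8}
Step 16: commit R8 -> on_hand[A=32 B=45 C=28 D=38 E=35] avail[A=32 B=45 C=24 D=31 E=35] open={R3,R4}
Step 17: reserve R10 E 9 -> on_hand[A=32 B=45 C=28 D=38 E=35] avail[A=32 B=45 C=24 D=31 E=26] open={R10,R3,R4}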